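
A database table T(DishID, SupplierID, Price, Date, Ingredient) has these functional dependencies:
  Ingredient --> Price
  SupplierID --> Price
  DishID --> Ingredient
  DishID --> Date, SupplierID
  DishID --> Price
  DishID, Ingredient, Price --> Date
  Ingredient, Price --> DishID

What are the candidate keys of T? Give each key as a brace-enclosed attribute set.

{DishID}, {Ingredient}

{DishID}⁺ = {Date, DishID, Ingredient, Price, SupplierID}, which is every attribute, so {DishID} is a candidate key.
{Ingredient}⁺ = {Date, DishID, Ingredient, Price, SupplierID}, which is every attribute, so {Ingredient} is a candidate key.
These are minimal and exhaustive — every other superkey contains one of them.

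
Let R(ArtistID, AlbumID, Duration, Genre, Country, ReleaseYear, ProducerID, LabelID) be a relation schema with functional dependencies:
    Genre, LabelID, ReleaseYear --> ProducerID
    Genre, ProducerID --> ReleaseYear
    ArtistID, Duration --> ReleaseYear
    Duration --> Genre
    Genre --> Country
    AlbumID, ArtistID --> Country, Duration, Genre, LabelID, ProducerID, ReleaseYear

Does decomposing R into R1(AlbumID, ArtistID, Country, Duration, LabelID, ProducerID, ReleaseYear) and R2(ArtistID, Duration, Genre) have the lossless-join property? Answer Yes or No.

Yes

The shared attributes are {ArtistID, Duration} and {ArtistID, Duration}⁺ = {ArtistID, Country, Duration, Genre, ReleaseYear}.
This includes all of R2, so the common attributes are a superkey of R2 — the join is lossless.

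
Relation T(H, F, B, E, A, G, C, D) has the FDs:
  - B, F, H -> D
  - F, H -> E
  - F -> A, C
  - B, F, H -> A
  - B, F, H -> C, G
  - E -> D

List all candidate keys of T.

{B, F, H}

{B, F, H} never appear on the right of any FD, so every key must include all of them.
{B, F, H}⁺ = {A, B, C, D, E, F, G, H}, which is every attribute, so {B, F, H} is a candidate key.
No other minimal set has full closure, so this is the only candidate key.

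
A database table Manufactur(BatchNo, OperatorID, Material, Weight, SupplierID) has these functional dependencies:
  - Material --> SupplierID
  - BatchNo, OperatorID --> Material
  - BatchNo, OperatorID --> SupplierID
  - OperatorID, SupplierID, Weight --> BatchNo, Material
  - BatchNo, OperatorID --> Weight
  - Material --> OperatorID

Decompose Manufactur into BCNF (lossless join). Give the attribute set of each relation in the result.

{BatchNo, Material, Weight}; {Material, OperatorID, SupplierID}

Candidate keys of the original relation: {BatchNo, Material}, {BatchNo, OperatorID}, {Material, Weight}, {OperatorID, SupplierID, Weight}.
{BatchNo, Material, OperatorID, SupplierID, Weight}: {Material} determines {Material, OperatorID, SupplierID} here but is not a superkey — split on Material --> OperatorID, SupplierID, giving {Material, OperatorID, SupplierID} and {BatchNo, Material, Weight}.
{Material, OperatorID, SupplierID} has no BCNF violation.
{BatchNo, Material, Weight} has no BCNF violation.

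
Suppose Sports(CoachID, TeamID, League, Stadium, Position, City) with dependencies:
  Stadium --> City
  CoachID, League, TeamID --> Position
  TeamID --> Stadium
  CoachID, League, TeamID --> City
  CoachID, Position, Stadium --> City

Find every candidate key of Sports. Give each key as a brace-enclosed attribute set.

No FD produces {CoachID, League, TeamID}, so they must be in every candidate key.
{CoachID, League, TeamID} is a candidate key since {CoachID, League, TeamID}⁺ = {City, CoachID, League, Position, Stadium, TeamID} covers every attribute.
No smaller or unrelated set reaches every attribute, so there are no other keys.

{CoachID, League, TeamID}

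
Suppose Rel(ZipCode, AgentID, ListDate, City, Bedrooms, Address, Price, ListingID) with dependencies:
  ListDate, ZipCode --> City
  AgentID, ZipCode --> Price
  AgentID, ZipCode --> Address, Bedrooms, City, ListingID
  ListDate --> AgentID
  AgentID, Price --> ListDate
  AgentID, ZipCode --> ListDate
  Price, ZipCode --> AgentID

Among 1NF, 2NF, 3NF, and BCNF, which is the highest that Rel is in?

3NF

Candidate keys: {AgentID, ZipCode}, {ListDate, ZipCode}, {Price, ZipCode}. Prime attributes: {AgentID, ListDate, Price, ZipCode}.
ListDate --> AgentID breaks BCNF: {ListDate}⁺ = {AgentID, ListDate}, so {ListDate} is not a superkey.
Since {AgentID} ⊆ prime attributes and every other non-superkey FD also has a prime right side, the schema is in 3NF.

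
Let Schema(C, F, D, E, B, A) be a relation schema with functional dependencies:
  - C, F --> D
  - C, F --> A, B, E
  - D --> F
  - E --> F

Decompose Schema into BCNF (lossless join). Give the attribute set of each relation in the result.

{A, B, C, D, E}; {D, F}

Candidate keys of the original relation: {C, D}, {C, E}, {C, F}.
{A, B, C, D, E, F}: {D} determines {D, F} here but is not a superkey — split on D --> F, giving {D, F} and {A, B, C, D, E}.
{D, F} is in BCNF.
{A, B, C, D, E} is in BCNF.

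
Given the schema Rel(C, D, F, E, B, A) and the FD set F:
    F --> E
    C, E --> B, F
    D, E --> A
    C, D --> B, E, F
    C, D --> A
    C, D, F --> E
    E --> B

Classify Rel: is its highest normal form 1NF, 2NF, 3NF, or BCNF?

2NF

Candidate key: {C, D}. Prime attributes: {C, D}.
F --> E breaks BCNF: {F}⁺ = {B, E, F}, so {F} is not a superkey.
F --> E has non-prime {E} on the right and a non-superkey on the left, so 3NF fails.
Checking every proper subset of each key, none determines a non-prime attribute — 2NF is satisfied.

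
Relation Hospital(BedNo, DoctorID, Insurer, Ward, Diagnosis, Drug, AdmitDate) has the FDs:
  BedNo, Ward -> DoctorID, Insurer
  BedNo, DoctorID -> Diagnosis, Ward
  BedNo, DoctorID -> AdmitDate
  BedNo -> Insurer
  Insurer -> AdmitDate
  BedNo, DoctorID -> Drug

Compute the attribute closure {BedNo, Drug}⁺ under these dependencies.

{AdmitDate, BedNo, Drug, Insurer}

Start with {BedNo, Drug}.
BedNo -> Insurer applies; add {Insurer} → now {BedNo, Drug, Insurer}.
Insurer -> AdmitDate applies; add {AdmitDate} → now {AdmitDate, BedNo, Drug, Insurer}.
No further FD applies.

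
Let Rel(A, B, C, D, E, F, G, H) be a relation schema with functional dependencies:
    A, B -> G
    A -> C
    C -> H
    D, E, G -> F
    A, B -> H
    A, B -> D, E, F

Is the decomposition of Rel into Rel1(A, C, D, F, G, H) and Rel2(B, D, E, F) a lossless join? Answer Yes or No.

No

Rel1 ∩ Rel2 = {D, F}; its closure under F is {D, F}.
Neither Rel1 nor Rel2 is contained in that closure, so the decomposition is lossy.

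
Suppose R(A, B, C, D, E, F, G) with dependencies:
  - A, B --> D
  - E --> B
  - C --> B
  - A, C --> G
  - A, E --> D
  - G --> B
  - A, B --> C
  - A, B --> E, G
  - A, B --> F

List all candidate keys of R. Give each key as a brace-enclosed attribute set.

Attributes never on any right-hand side: {A} — every candidate key must contain it.
Closure of {A, B} is {A, B, C, D, E, F, G}, the whole schema; {A, B} is a candidate key.
Closure of {A, C} is {A, B, C, D, E, F, G}, the whole schema; {A, C} is a candidate key.
Closure of {A, E} is {A, B, C, D, E, F, G}, the whole schema; {A, E} is a candidate key.
Closure of {A, G} is {A, B, C, D, E, F, G}, the whole schema; {A, G} is a candidate key.
These are minimal and exhaustive — every other superkey contains one of them.

{A, B}, {A, C}, {A, E}, {A, G}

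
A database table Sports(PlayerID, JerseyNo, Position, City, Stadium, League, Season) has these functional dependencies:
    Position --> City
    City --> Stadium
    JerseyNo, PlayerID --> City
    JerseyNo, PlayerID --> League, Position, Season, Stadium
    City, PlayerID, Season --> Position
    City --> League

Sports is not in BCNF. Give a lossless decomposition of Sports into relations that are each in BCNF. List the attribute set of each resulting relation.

Candidate key of the original relation: {JerseyNo, PlayerID}.
In {City, JerseyNo, League, PlayerID, Position, Season, Stadium}, {Position} is not a superkey ({Position}⁺ restricted to this set is {City, League, Position, Stadium}), so split on Position --> City, League, Stadium into {City, League, Position, Stadium} and {JerseyNo, PlayerID, Position, Season}.
In {City, League, Position, Stadium}, {City} is not a superkey ({City}⁺ restricted to this set is {City, League, Stadium}), so split on City --> League, Stadium into {City, League, Stadium} and {City, Position}.
{City, League, Stadium}: every determinant is a superkey — BCNF.
{City, Position}: every determinant is a superkey — BCNF.
{JerseyNo, PlayerID, Position, Season}: every determinant is a superkey — BCNF.

{City, League, Stadium}; {City, Position}; {JerseyNo, PlayerID, Position, Season}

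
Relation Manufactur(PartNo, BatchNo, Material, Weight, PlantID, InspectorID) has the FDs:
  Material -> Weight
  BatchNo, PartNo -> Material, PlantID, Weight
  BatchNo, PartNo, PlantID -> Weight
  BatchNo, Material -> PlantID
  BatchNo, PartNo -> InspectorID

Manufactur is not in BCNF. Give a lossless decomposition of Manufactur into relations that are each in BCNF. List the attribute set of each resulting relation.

{BatchNo, InspectorID, Material, PartNo}; {BatchNo, Material, PlantID}; {Material, Weight}

Candidate key of the original relation: {BatchNo, PartNo}.
In {BatchNo, InspectorID, Material, PartNo, PlantID, Weight}, {Material} is not a superkey ({Material}⁺ restricted to this set is {Material, Weight}), so split on Material -> Weight into {Material, Weight} and {BatchNo, InspectorID, Material, PartNo, PlantID}.
{Material, Weight}: every determinant is a superkey — BCNF.
In {BatchNo, InspectorID, Material, PartNo, PlantID}, {BatchNo, Material} is not a superkey ({BatchNo, Material}⁺ restricted to this set is {BatchNo, Material, PlantID}), so split on BatchNo, Material -> PlantID into {BatchNo, Material, PlantID} and {BatchNo, InspectorID, Material, PartNo}.
{BatchNo, Material, PlantID}: every determinant is a superkey — BCNF.
{BatchNo, InspectorID, Material, PartNo}: every determinant is a superkey — BCNF.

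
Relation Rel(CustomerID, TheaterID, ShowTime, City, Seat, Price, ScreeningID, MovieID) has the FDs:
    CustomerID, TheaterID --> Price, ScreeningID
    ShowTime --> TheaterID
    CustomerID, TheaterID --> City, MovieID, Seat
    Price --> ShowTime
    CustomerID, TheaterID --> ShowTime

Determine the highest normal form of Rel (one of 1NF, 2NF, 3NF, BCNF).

Candidate keys: {CustomerID, Price}, {CustomerID, ShowTime}, {CustomerID, TheaterID}. Prime attributes: {CustomerID, Price, ShowTime, TheaterID}.
ShowTime --> TheaterID: {ShowTime}⁺ = {ShowTime, TheaterID}, which is not all of the attributes, so the left side is not a superkey — BCNF is violated.
Since {TheaterID} ⊆ prime attributes and every other non-superkey FD also has a prime right side, the schema is in 3NF.

3NF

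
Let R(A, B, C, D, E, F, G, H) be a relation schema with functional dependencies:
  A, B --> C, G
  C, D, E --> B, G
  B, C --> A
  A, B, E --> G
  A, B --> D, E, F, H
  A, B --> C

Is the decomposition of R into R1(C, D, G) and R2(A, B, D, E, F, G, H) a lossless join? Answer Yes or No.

R1 ∩ R2 = {D, G}; its closure under F is {D, G}.
Neither R1 nor R2 is contained in that closure, so the decomposition is lossy.

No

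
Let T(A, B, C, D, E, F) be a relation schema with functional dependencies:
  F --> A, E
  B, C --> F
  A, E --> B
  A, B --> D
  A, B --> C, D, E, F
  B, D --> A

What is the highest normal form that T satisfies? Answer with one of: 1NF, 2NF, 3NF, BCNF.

BCNF

Candidate keys: {A, B}, {A, E}, {B, C}, {B, D}, {F}. Prime attributes: {A, B, C, D, E, F}.
The left-hand side of every FD is a superkey, so BCNF is satisfied.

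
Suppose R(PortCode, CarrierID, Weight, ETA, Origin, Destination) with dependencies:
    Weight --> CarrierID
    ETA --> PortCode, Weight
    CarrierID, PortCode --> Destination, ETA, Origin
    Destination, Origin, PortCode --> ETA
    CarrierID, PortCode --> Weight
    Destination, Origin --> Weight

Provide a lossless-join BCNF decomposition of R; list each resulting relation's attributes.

Candidate keys of the original relation: {CarrierID, PortCode}, {Destination, Origin, PortCode}, {ETA}, {PortCode, Weight}.
Within {CarrierID, Destination, ETA, Origin, PortCode, Weight}: {Weight}⁺ ∩ {CarrierID, Destination, ETA, Origin, PortCode, Weight} = {CarrierID, Weight}, not the whole set, so Weight --> CarrierID violates BCNF; decompose into {CarrierID, Weight} and {Destination, ETA, Origin, PortCode, Weight}.
{CarrierID, Weight}: every determinant is a superkey — BCNF.
Within {Destination, ETA, Origin, PortCode, Weight}: {Destination, Origin}⁺ ∩ {Destination, ETA, Origin, PortCode, Weight} = {Destination, Origin, Weight}, not the whole set, so Destination, Origin --> Weight violates BCNF; decompose into {Destination, Origin, Weight} and {Destination, ETA, Origin, PortCode}.
{Destination, Origin, Weight}: every determinant is a superkey — BCNF.
{Destination, ETA, Origin, PortCode}: every determinant is a superkey — BCNF.

{CarrierID, Weight}; {Destination, ETA, Origin, PortCode}; {Destination, Origin, Weight}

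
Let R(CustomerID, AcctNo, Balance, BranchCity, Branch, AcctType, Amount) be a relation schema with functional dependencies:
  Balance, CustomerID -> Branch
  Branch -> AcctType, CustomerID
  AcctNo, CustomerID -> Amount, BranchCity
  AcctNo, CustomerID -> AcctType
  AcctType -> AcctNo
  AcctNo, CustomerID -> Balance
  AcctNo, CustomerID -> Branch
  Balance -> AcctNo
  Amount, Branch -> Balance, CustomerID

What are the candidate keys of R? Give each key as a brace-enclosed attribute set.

{Branch}⁺ = {AcctNo, AcctType, Amount, Balance, Branch, BranchCity, CustomerID}, which is every attribute, so {Branch} is a candidate key.
{AcctNo, CustomerID}⁺ = {AcctNo, AcctType, Amount, Balance, Branch, BranchCity, CustomerID}, which is every attribute, so {AcctNo, CustomerID} is a candidate key.
{AcctType, CustomerID}⁺ = {AcctNo, AcctType, Amount, Balance, Branch, BranchCity, CustomerID}, which is every attribute, so {AcctType, CustomerID} is a candidate key.
{Balance, CustomerID}⁺ = {AcctNo, AcctType, Amount, Balance, Branch, BranchCity, CustomerID}, which is every attribute, so {Balance, CustomerID} is a candidate key.
These are minimal and exhaustive — every other superkey contains one of them.

{AcctNo, CustomerID}, {AcctType, CustomerID}, {Balance, CustomerID}, {Branch}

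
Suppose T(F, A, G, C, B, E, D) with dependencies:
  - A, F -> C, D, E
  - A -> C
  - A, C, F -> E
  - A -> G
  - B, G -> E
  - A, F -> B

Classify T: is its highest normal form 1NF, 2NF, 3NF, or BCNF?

1NF

Candidate key: {A, F}. Prime attributes: {A, F}.
A -> C breaks BCNF: {A}⁺ = {A, C, G}, so {A} is not a superkey.
Because {C} is non-prime and the left side of A -> C is not a superkey, the relation is not in 3NF.
The proper key subset {A} of {A, F} determines non-prime {C, G}, so the relation is not even in 2NF.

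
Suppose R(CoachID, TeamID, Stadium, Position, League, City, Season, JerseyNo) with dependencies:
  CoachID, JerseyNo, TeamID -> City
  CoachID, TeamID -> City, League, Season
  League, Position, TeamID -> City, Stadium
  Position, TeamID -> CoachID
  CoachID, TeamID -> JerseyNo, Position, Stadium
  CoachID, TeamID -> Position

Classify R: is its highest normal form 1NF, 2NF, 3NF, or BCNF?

Candidate keys: {CoachID, TeamID}, {Position, TeamID}. Prime attributes: {CoachID, Position, TeamID}.
Every FD has a superkey on the left, so the relation is in BCNF.

BCNF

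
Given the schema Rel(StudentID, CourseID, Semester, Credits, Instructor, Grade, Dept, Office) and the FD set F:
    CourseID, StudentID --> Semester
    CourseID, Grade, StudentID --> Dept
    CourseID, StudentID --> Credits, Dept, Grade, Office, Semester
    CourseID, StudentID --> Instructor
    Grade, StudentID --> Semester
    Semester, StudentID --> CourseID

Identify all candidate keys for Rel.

{StudentID} never appears on the right of any FD, so every key must include it.
{CourseID, StudentID}⁺ = {CourseID, Credits, Dept, Grade, Instructor, Office, Semester, StudentID}, which is every attribute, so {CourseID, StudentID} is a candidate key.
{Grade, StudentID}⁺ = {CourseID, Credits, Dept, Grade, Instructor, Office, Semester, StudentID}, which is every attribute, so {Grade, StudentID} is a candidate key.
{Semester, StudentID}⁺ = {CourseID, Credits, Dept, Grade, Instructor, Office, Semester, StudentID}, which is every attribute, so {Semester, StudentID} is a candidate key.
These are minimal and exhaustive — every other superkey contains one of them.

{CourseID, StudentID}, {Grade, StudentID}, {Semester, StudentID}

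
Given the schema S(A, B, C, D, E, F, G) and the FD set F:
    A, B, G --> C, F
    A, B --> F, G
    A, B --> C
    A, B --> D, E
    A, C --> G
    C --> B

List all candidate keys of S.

{A, B}, {A, C}

{A} never appears on the right of any FD, so every key must include it.
{A, B}⁺ = {A, B, C, D, E, F, G} — all of the relation — so {A, B} is a candidate key.
{A, C}⁺ = {A, B, C, D, E, F, G} — all of the relation — so {A, C} is a candidate key.
These are minimal and exhaustive — every other superkey contains one of them.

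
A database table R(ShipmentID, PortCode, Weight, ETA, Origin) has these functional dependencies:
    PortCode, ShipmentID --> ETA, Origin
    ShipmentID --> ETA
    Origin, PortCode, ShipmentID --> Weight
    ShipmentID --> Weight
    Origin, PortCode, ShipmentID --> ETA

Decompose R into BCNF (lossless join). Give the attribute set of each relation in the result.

Candidate key of the original relation: {PortCode, ShipmentID}.
{ETA, Origin, PortCode, ShipmentID, Weight}: {ShipmentID} determines {ETA, ShipmentID, Weight} here but is not a superkey — split on ShipmentID --> ETA, Weight, giving {ETA, ShipmentID, Weight} and {Origin, PortCode, ShipmentID}.
{ETA, ShipmentID, Weight} has no BCNF violation.
{Origin, PortCode, ShipmentID} has no BCNF violation.

{ETA, ShipmentID, Weight}; {Origin, PortCode, ShipmentID}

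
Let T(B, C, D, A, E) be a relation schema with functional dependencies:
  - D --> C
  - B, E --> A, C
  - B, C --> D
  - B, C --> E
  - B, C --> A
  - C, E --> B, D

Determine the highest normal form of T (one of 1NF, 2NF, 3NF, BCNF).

3NF

Candidate keys: {B, C}, {B, D}, {B, E}, {C, E}, {D, E}. Prime attributes: {B, C, D, E}.
D --> C breaks BCNF: {D}⁺ = {C, D}, so {D} is not a superkey.
Since {C} ⊆ prime attributes and every other non-superkey FD also has a prime right side, the schema is in 3NF.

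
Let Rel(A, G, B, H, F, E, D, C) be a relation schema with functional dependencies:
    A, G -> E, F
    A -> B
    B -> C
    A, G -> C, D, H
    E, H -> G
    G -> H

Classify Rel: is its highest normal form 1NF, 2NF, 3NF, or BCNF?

Candidate keys: {A, E, H}, {A, G}. Prime attributes: {A, E, G, H}.
A -> B: {A}⁺ = {A, B, C}, which is not all of the attributes, so the left side is not a superkey — BCNF is violated.
Because {B} is non-prime and the left side of A -> B is not a superkey, the relation is not in 3NF.
The proper key subset {A} of {A, G} determines non-prime {B, C}, so the relation is not even in 2NF.

1NF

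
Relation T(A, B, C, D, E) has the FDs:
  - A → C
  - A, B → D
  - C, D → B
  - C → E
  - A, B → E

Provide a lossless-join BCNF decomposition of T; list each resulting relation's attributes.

Candidate keys of the original relation: {A, B}, {A, D}.
In {A, B, C, D, E}, {A} is not a superkey ({A}⁺ restricted to this set is {A, C, E}), so split on A → C, E into {A, C, E} and {A, B, D}.
In {A, C, E}, {C} is not a superkey ({C}⁺ restricted to this set is {C, E}), so split on C → E into {C, E} and {A, C}.
{C, E} is in BCNF.
{A, C} is in BCNF.
{A, B, D} is in BCNF.

{A, B, D}; {A, C}; {C, E}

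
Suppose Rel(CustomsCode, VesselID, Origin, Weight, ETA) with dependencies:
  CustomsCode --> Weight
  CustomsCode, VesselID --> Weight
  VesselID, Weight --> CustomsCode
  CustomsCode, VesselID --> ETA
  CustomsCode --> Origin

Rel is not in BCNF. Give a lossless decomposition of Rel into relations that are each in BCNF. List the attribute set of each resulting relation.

{CustomsCode, ETA, VesselID}; {CustomsCode, Origin, Weight}

Candidate keys of the original relation: {CustomsCode, VesselID}, {VesselID, Weight}.
Within {CustomsCode, ETA, Origin, VesselID, Weight}: {CustomsCode}⁺ ∩ {CustomsCode, ETA, Origin, VesselID, Weight} = {CustomsCode, Origin, Weight}, not the whole set, so CustomsCode --> Origin, Weight violates BCNF; decompose into {CustomsCode, Origin, Weight} and {CustomsCode, ETA, VesselID}.
{CustomsCode, Origin, Weight}: every determinant is a superkey — BCNF.
{CustomsCode, ETA, VesselID}: every determinant is a superkey — BCNF.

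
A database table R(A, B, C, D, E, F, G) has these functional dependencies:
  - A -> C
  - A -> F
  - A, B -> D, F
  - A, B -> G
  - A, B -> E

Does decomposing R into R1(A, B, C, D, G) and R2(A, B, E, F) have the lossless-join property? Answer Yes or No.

Yes

Common attributes: {A, B}; their closure is {A, B, C, D, E, F, G}.
Since R1 ⊆ {A, B, C, D, E, F, G}, the intersection is a superkey of R1; the decomposition is lossless.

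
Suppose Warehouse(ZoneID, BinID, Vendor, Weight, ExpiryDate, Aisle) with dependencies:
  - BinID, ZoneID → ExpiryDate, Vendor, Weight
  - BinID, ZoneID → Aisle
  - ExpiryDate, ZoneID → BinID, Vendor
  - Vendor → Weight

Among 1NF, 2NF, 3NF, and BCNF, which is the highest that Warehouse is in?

Candidate keys: {BinID, ZoneID}, {ExpiryDate, ZoneID}. Prime attributes: {BinID, ExpiryDate, ZoneID}.
For Vendor → Weight we have {Vendor}⁺ = {Vendor, Weight}; {Vendor} is not a superkey, so BCNF fails.
Because {Weight} is non-prime and the left side of Vendor → Weight is not a superkey, the relation is not in 3NF.
No non-prime attribute depends on a proper subset of any candidate key, so 2NF holds.

2NF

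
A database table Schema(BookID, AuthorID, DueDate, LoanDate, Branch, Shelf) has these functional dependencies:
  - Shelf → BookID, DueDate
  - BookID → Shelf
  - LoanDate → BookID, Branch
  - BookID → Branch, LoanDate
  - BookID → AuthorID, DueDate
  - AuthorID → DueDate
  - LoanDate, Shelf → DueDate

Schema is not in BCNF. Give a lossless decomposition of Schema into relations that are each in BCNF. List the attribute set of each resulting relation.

{AuthorID, BookID, Branch, LoanDate, Shelf}; {AuthorID, DueDate}

Candidate keys of the original relation: {BookID}, {LoanDate}, {Shelf}.
Within {AuthorID, BookID, Branch, DueDate, LoanDate, Shelf}: {AuthorID}⁺ ∩ {AuthorID, BookID, Branch, DueDate, LoanDate, Shelf} = {AuthorID, DueDate}, not the whole set, so AuthorID → DueDate violates BCNF; decompose into {AuthorID, DueDate} and {AuthorID, BookID, Branch, LoanDate, Shelf}.
{AuthorID, DueDate} is in BCNF.
{AuthorID, BookID, Branch, LoanDate, Shelf} is in BCNF.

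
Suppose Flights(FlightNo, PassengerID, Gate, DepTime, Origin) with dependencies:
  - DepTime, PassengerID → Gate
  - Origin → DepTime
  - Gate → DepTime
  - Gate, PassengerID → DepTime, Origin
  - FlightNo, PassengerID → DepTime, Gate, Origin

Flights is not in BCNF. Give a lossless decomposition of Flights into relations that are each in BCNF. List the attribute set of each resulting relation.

{DepTime, FlightNo, PassengerID}; {DepTime, Origin}; {Gate, Origin, PassengerID}

Candidate key of the original relation: {FlightNo, PassengerID}.
{DepTime, FlightNo, Gate, Origin, PassengerID}: {DepTime, PassengerID} determines {DepTime, Gate, Origin, PassengerID} here but is not a superkey — split on DepTime, PassengerID → Gate, Origin, giving {DepTime, Gate, Origin, PassengerID} and {DepTime, FlightNo, PassengerID}.
{DepTime, Gate, Origin, PassengerID}: {Origin} determines {DepTime, Origin} here but is not a superkey — split on Origin → DepTime, giving {DepTime, Origin} and {Gate, Origin, PassengerID}.
{DepTime, Origin}: every determinant is a superkey — BCNF.
{Gate, Origin, PassengerID}: every determinant is a superkey — BCNF.
{DepTime, FlightNo, PassengerID}: every determinant is a superkey — BCNF.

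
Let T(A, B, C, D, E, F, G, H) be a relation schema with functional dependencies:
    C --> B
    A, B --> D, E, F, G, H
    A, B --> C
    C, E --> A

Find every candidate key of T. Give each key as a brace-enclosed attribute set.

Closure of {A, B} is {A, B, C, D, E, F, G, H}, the whole schema; {A, B} is a candidate key.
Closure of {A, C} is {A, B, C, D, E, F, G, H}, the whole schema; {A, C} is a candidate key.
Closure of {C, E} is {A, B, C, D, E, F, G, H}, the whole schema; {C, E} is a candidate key.
No proper subset of any of these is a key, and no other minimal superkey exists.

{A, B}, {A, C}, {C, E}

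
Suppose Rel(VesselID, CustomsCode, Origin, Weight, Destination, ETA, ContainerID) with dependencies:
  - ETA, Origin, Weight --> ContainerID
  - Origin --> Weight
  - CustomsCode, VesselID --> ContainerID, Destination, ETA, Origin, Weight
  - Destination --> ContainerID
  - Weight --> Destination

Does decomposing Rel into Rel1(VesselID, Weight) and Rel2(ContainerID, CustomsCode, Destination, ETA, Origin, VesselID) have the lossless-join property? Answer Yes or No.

The shared attributes are {VesselID} and {VesselID}⁺ = {VesselID}.
Neither Rel1 nor Rel2 is contained in that closure, so the decomposition is lossy.

No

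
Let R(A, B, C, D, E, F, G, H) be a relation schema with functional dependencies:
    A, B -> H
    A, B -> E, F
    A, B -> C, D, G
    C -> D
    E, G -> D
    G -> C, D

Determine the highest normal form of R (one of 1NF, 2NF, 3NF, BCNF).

Candidate key: {A, B}. Prime attributes: {A, B}.
For C -> D we have {C}⁺ = {C, D}; {C} is not a superkey, so BCNF fails.
C -> D determines the non-prime attribute {D} from a non-superkey — 3NF is violated.
No non-prime attribute depends on a proper subset of any candidate key, so 2NF holds.

2NF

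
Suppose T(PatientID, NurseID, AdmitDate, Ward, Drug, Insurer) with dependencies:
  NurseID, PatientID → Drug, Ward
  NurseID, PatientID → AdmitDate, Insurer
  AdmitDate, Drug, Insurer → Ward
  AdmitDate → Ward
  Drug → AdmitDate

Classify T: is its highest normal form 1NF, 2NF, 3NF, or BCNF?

Candidate key: {NurseID, PatientID}. Prime attributes: {NurseID, PatientID}.
For AdmitDate, Drug, Insurer → Ward we have {AdmitDate, Drug, Insurer}⁺ = {AdmitDate, Drug, Insurer, Ward}; {AdmitDate, Drug, Insurer} is not a superkey, so BCNF fails.
Because {Ward} is non-prime and the left side of AdmitDate, Drug, Insurer → Ward is not a superkey, the relation is not in 3NF.
No proper subset of a key has a non-prime attribute in its closure, so there is no partial dependency; 2NF holds.

2NF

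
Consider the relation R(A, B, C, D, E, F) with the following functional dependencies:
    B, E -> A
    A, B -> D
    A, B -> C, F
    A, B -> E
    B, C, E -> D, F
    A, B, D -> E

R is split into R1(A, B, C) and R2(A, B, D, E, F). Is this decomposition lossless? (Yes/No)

Yes

Common attributes: {A, B}; their closure is {A, B, C, D, E, F}.
R1 is contained in that closure, so R1 ∩ R2 -> R1 holds and the join is lossless.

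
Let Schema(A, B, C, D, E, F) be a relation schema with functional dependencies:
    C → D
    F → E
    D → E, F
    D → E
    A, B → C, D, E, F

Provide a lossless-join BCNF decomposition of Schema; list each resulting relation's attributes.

{A, B, C}; {C, D}; {D, F}; {E, F}

Candidate key of the original relation: {A, B}.
{A, B, C, D, E, F}: {C} determines {C, D, E, F} here but is not a superkey — split on C → D, E, F, giving {C, D, E, F} and {A, B, C}.
{C, D, E, F}: {F} determines {E, F} here but is not a superkey — split on F → E, giving {E, F} and {C, D, F}.
{E, F} is in BCNF.
{C, D, F}: {D} determines {D, F} here but is not a superkey — split on D → F, giving {D, F} and {C, D}.
{D, F} is in BCNF.
{C, D} is in BCNF.
{A, B, C} is in BCNF.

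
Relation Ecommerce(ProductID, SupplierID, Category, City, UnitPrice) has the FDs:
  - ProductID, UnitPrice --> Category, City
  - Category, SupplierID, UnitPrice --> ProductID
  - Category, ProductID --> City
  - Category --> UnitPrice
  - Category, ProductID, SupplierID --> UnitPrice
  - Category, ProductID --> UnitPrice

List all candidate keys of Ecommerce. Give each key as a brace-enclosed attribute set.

{SupplierID} never appears on the right of any FD, so every key must include it.
{Category, SupplierID}⁺ = {Category, City, ProductID, SupplierID, UnitPrice}, which is every attribute, so {Category, SupplierID} is a candidate key.
{ProductID, SupplierID, UnitPrice}⁺ = {Category, City, ProductID, SupplierID, UnitPrice}, which is every attribute, so {ProductID, SupplierID, UnitPrice} is a candidate key.
These are minimal and exhaustive — every other superkey contains one of them.

{Category, SupplierID}, {ProductID, SupplierID, UnitPrice}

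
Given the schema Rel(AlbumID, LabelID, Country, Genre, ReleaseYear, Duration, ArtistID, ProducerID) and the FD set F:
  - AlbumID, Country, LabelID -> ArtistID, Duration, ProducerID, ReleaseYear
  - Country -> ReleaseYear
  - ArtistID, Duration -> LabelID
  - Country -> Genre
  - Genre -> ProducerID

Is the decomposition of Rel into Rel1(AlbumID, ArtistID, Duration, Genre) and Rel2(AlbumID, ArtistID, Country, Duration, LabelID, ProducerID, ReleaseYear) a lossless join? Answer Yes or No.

No

Rel1 ∩ Rel2 = {AlbumID, ArtistID, Duration}; its closure under F is {AlbumID, ArtistID, Duration, LabelID}.
The closure covers neither Rel1 nor Rel2 entirely; the join is not lossless.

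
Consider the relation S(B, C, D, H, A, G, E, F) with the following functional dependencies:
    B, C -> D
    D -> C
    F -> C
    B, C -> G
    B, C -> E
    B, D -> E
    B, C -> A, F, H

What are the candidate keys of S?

{B, C}, {B, D}, {B, F}

Attributes never on any right-hand side: {B} — every candidate key must contain it.
{B, C}⁺ = {A, B, C, D, E, F, G, H}, which is every attribute, so {B, C} is a candidate key.
{B, D}⁺ = {A, B, C, D, E, F, G, H}, which is every attribute, so {B, D} is a candidate key.
{B, F}⁺ = {A, B, C, D, E, F, G, H}, which is every attribute, so {B, F} is a candidate key.
These are minimal and exhaustive — every other superkey contains one of them.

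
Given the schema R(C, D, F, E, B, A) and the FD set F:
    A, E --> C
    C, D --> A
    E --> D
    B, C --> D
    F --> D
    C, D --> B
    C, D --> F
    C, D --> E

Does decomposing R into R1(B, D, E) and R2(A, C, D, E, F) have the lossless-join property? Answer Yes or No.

No

The shared attributes are {D, E} and {D, E}⁺ = {D, E}.
Neither R1 nor R2 is contained in that closure, so the decomposition is lossy.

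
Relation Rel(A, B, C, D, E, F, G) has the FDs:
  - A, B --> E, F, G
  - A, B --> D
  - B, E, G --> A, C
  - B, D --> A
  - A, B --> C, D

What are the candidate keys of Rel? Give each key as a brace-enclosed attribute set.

{A, B}, {B, D}, {B, E, G}

No FD produces {B}, so it must be in every candidate key.
{A, B}⁺ = {A, B, C, D, E, F, G} — all of the relation — so {A, B} is a candidate key.
{B, D}⁺ = {A, B, C, D, E, F, G} — all of the relation — so {B, D} is a candidate key.
{B, E, G}⁺ = {A, B, C, D, E, F, G} — all of the relation — so {B, E, G} is a candidate key.
Any other superkey properly contains one of these, so there are no further candidate keys.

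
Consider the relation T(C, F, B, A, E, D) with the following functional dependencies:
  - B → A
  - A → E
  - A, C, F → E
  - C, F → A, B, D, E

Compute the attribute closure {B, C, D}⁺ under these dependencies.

{A, B, C, D, E}

Start with {B, C, D}.
B → A applies; add {A} → now {A, B, C, D}.
A → E applies; add {E} → now {A, B, C, D, E}.
No further FD applies.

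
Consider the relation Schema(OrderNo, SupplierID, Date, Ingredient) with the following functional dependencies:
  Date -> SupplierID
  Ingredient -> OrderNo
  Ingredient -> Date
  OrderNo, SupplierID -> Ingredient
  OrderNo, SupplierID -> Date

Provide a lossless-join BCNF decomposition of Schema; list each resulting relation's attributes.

Candidate keys of the original relation: {Date, OrderNo}, {Ingredient}, {OrderNo, SupplierID}.
In {Date, Ingredient, OrderNo, SupplierID}, {Date} is not a superkey ({Date}⁺ restricted to this set is {Date, SupplierID}), so split on Date -> SupplierID into {Date, SupplierID} and {Date, Ingredient, OrderNo}.
{Date, SupplierID} has no BCNF violation.
{Date, Ingredient, OrderNo} has no BCNF violation.

{Date, Ingredient, OrderNo}; {Date, SupplierID}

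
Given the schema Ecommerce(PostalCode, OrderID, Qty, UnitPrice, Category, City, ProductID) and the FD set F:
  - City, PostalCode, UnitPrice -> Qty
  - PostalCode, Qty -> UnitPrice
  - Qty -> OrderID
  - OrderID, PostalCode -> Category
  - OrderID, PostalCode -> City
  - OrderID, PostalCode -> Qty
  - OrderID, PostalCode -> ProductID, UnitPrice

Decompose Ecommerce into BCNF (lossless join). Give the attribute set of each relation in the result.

{Category, City, PostalCode, ProductID, Qty, UnitPrice}; {OrderID, Qty}

Candidate keys of the original relation: {City, PostalCode, UnitPrice}, {OrderID, PostalCode}, {PostalCode, Qty}.
{Category, City, OrderID, PostalCode, ProductID, Qty, UnitPrice}: {Qty} determines {OrderID, Qty} here but is not a superkey — split on Qty -> OrderID, giving {OrderID, Qty} and {Category, City, PostalCode, ProductID, Qty, UnitPrice}.
{OrderID, Qty} is in BCNF.
{Category, City, PostalCode, ProductID, Qty, UnitPrice} is in BCNF.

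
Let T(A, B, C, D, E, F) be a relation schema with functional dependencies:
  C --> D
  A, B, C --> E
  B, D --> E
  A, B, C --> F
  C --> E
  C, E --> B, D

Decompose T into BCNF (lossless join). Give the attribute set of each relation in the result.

Candidate key of the original relation: {A, C}.
In {A, B, C, D, E, F}, {C} is not a superkey ({C}⁺ restricted to this set is {B, C, D, E}), so split on C --> B, D, E into {B, C, D, E} and {A, C, F}.
In {B, C, D, E}, {B, D} is not a superkey ({B, D}⁺ restricted to this set is {B, D, E}), so split on B, D --> E into {B, D, E} and {B, C, D}.
{B, D, E} is in BCNF.
{B, C, D} is in BCNF.
{A, C, F} is in BCNF.

{A, C, F}; {B, C, D}; {B, D, E}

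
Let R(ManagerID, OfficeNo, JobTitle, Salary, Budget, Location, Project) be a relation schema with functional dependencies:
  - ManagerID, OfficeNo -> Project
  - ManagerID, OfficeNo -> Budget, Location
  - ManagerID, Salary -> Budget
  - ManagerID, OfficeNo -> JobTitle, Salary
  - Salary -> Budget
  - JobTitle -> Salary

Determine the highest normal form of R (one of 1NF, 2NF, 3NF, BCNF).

Candidate key: {ManagerID, OfficeNo}. Prime attributes: {ManagerID, OfficeNo}.
ManagerID, Salary -> Budget breaks BCNF: {ManagerID, Salary}⁺ = {Budget, ManagerID, Salary}, so {ManagerID, Salary} is not a superkey.
Because {Budget} is non-prime and the left side of ManagerID, Salary -> Budget is not a superkey, the relation is not in 3NF.
No non-prime attribute depends on a proper subset of any candidate key, so 2NF holds.

2NF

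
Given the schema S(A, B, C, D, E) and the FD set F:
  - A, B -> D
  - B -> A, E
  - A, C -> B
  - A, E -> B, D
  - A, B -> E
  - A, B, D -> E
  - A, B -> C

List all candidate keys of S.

{A, C}, {A, E}, {B}

Closure of {B} is {A, B, C, D, E}, the whole schema; {B} is a candidate key.
Closure of {A, C} is {A, B, C, D, E}, the whole schema; {A, C} is a candidate key.
Closure of {A, E} is {A, B, C, D, E}, the whole schema; {A, E} is a candidate key.
These are minimal and exhaustive — every other superkey contains one of them.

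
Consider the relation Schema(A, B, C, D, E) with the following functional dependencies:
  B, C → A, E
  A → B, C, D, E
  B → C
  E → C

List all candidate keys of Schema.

{A}, {B}

{A}⁺ = {A, B, C, D, E} — all of the relation — so {A} is a candidate key.
{B}⁺ = {A, B, C, D, E} — all of the relation — so {B} is a candidate key.
Any other superkey properly contains one of these, so there are no further candidate keys.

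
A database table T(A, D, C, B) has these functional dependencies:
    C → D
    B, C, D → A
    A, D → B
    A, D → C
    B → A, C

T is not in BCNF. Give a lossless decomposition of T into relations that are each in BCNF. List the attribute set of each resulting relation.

{A, B, C}; {C, D}

Candidate keys of the original relation: {A, C}, {A, D}, {B}.
Within {A, B, C, D}: {C}⁺ ∩ {A, B, C, D} = {C, D}, not the whole set, so C → D violates BCNF; decompose into {C, D} and {A, B, C}.
{C, D}: every determinant is a superkey — BCNF.
{A, B, C}: every determinant is a superkey — BCNF.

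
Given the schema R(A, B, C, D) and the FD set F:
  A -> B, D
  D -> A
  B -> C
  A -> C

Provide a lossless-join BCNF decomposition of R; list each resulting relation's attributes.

Candidate keys of the original relation: {A}, {D}.
Within {A, B, C, D}: {B}⁺ ∩ {A, B, C, D} = {B, C}, not the whole set, so B -> C violates BCNF; decompose into {B, C} and {A, B, D}.
{B, C} has no BCNF violation.
{A, B, D} has no BCNF violation.

{A, B, D}; {B, C}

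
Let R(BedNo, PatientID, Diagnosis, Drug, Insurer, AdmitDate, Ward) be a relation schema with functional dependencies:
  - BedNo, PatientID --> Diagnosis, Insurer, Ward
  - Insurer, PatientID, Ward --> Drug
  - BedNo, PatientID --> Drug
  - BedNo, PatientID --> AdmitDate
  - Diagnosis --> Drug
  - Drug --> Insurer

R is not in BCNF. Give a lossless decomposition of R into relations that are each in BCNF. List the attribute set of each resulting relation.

{AdmitDate, BedNo, Diagnosis, PatientID, Ward}; {Diagnosis, Insurer}; {Drug, Insurer}; {Drug, PatientID, Ward}

Candidate key of the original relation: {BedNo, PatientID}.
{AdmitDate, BedNo, Diagnosis, Drug, Insurer, PatientID, Ward}: {Insurer, PatientID, Ward} determines {Drug, Insurer, PatientID, Ward} here but is not a superkey — split on Insurer, PatientID, Ward --> Drug, giving {Drug, Insurer, PatientID, Ward} and {AdmitDate, BedNo, Diagnosis, Insurer, PatientID, Ward}.
{Drug, Insurer, PatientID, Ward}: {Drug} determines {Drug, Insurer} here but is not a superkey — split on Drug --> Insurer, giving {Drug, Insurer} and {Drug, PatientID, Ward}.
{Drug, Insurer} has no BCNF violation.
{Drug, PatientID, Ward} has no BCNF violation.
{AdmitDate, BedNo, Diagnosis, Insurer, PatientID, Ward}: {Diagnosis} determines {Diagnosis, Insurer} here but is not a superkey — split on Diagnosis --> Insurer, giving {Diagnosis, Insurer} and {AdmitDate, BedNo, Diagnosis, PatientID, Ward}.
{Diagnosis, Insurer} has no BCNF violation.
{AdmitDate, BedNo, Diagnosis, PatientID, Ward} has no BCNF violation.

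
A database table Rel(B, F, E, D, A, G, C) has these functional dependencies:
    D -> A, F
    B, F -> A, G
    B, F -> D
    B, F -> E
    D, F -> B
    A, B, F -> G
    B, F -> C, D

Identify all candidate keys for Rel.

{B, F}, {D}

{D}⁺ = {A, B, C, D, E, F, G} — all of the relation — so {D} is a candidate key.
{B, F}⁺ = {A, B, C, D, E, F, G} — all of the relation — so {B, F} is a candidate key.
Any other superkey properly contains one of these, so there are no further candidate keys.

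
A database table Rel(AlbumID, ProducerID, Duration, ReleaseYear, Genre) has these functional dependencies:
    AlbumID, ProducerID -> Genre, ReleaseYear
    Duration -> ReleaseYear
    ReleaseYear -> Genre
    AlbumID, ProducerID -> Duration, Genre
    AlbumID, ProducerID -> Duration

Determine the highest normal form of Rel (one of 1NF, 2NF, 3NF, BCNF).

2NF

Candidate key: {AlbumID, ProducerID}. Prime attributes: {AlbumID, ProducerID}.
Duration -> ReleaseYear: {Duration}⁺ = {Duration, Genre, ReleaseYear}, which is not all of the attributes, so the left side is not a superkey — BCNF is violated.
Because {ReleaseYear} is non-prime and the left side of Duration -> ReleaseYear is not a superkey, the relation is not in 3NF.
No proper subset of a key has a non-prime attribute in its closure, so there is no partial dependency; 2NF holds.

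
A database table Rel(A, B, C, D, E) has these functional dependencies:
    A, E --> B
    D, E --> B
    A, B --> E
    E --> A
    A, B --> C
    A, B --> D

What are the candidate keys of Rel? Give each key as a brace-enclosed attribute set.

{A, B}, {E}

Closure of {E} is {A, B, C, D, E}, the whole schema; {E} is a candidate key.
Closure of {A, B} is {A, B, C, D, E}, the whole schema; {A, B} is a candidate key.
These are minimal and exhaustive — every other superkey contains one of them.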